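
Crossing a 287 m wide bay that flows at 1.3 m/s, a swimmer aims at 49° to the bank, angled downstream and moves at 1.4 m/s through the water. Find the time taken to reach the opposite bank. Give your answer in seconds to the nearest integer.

272 s

The component of the swimmer's velocity perpendicular to the bank is 1.4 × sin 49° = 1.057 m/s.
The current is parallel to the bank, so it does not affect the crossing time.
Time = 287 / 1.057 = 271.628 s.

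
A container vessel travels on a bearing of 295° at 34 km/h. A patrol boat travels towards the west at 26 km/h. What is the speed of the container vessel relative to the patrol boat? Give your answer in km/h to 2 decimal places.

Taking east as x and north as y: container vessel velocity = (-30.814, 14.369) km/h; patrol boat velocity = (-26.000, 0.000) km/h.
Velocity of container vessel relative to patrol boat = (-30.814, 14.369) − (-26.000, 0.000) = (-4.814, 14.369) km/h.
Magnitude = |(-4.814, 14.369)| = 15.154 km/h.

15.15 km/h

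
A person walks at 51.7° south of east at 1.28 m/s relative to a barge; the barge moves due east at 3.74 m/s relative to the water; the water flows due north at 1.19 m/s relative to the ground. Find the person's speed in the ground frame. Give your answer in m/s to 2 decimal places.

4.54 m/s

In east/north components (m/s): person relative to barge = (0.793, -1.005); barge relative to water = (3.740, 0.000); water relative to ground = (0.000, 1.190).
Sum = (4.533, 0.185) m/s.
Speed = |(4.533, 0.185)| = 4.537 m/s.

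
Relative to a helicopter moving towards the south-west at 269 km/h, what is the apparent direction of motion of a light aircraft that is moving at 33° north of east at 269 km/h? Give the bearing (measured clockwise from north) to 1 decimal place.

Taking east as x and north as y: light aircraft velocity = (225.602, 146.508) km/h; helicopter velocity = (-190.212, -190.212) km/h.
Velocity of light aircraft relative to helicopter = (225.602, 146.508) − (-190.212, -190.212) = (415.814, 336.720) km/h.
Bearing = atan2(415.81, 336.72) = 51.00° clockwise from north.

051.0°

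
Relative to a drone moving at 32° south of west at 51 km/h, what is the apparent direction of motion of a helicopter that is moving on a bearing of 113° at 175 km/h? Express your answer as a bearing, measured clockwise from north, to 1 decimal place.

101.4°

Taking east as x and north as y: helicopter velocity = (161.088, -68.378) km/h; drone velocity = (-43.250, -27.026) km/h.
Velocity of helicopter relative to drone = (161.088, -68.378) − (-43.250, -27.026) = (204.339, -41.352) km/h.
Bearing = atan2(204.34, -41.35) = 101.44° clockwise from north.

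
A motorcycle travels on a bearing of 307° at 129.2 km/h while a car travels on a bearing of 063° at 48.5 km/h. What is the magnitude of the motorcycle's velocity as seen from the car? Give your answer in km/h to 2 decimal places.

Taking east as x and north as y: motorcycle velocity = (-103.184, 77.755) km/h; car velocity = (43.214, 22.019) km/h.
Velocity of motorcycle relative to car = (-103.184, 77.755) − (43.214, 22.019) = (-146.398, 55.736) km/h.
Magnitude = |(-146.398, 55.736)| = 156.648 km/h.

156.65 km/h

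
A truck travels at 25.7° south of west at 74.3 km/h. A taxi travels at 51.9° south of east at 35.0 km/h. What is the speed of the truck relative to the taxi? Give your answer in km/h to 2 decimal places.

Taking east as x and north as y: truck velocity = (-66.950, -32.221) km/h; taxi velocity = (21.596, -27.543) km/h.
Velocity of truck relative to taxi = (-66.950, -32.221) − (21.596, -27.543) = (-88.546, -4.678) km/h.
Magnitude = |(-88.546, -4.678)| = 88.670 km/h.

88.67 km/h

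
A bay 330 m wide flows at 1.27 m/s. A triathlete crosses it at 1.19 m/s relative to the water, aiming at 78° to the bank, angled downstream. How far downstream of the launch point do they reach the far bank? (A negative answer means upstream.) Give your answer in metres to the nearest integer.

430 m

Perpendicular speed = 1.164 m/s; crossing time = 330 / 1.164 = 283.506 s.
Net downstream speed = 1.517 m/s.
Drift = 1.517 × 283.506 = 430.197 m (downstream).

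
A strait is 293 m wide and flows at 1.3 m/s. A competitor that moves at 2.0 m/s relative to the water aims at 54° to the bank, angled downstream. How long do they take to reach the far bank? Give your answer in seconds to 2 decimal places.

The component of the competitor's velocity perpendicular to the bank is 2.0 × sin 54° = 1.618 m/s.
The current is parallel to the bank, so it does not affect the crossing time.
Time = 293 / 1.618 = 181.084 s.

181.08 s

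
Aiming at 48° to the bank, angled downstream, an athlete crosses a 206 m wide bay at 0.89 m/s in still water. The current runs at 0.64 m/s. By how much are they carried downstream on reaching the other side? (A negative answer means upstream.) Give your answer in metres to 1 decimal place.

384.8 m

Perpendicular speed = 0.661 m/s; crossing time = 206 / 0.661 = 311.461 s.
Net downstream speed = 1.236 m/s.
Drift = 1.236 × 311.461 = 384.818 m (downstream).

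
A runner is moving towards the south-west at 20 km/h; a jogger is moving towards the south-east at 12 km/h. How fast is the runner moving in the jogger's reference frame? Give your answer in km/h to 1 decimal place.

Taking east as x and north as y: runner velocity = (-14.142, -14.142) km/h; jogger velocity = (8.485, -8.485) km/h.
Velocity of runner relative to jogger = (-14.142, -14.142) − (8.485, -8.485) = (-22.627, -5.657) km/h.
Magnitude = |(-22.627, -5.657)| = 23.324 km/h.

23.3 km/h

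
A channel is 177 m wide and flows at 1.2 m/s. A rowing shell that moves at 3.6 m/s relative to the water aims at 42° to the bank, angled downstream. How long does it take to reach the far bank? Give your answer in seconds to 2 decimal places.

The component of the rowing shell's velocity perpendicular to the bank is 3.6 × sin 42° = 2.409 m/s.
The current is parallel to the bank, so it does not affect the crossing time.
Time = 177 / 2.409 = 73.478 s.

73.48 s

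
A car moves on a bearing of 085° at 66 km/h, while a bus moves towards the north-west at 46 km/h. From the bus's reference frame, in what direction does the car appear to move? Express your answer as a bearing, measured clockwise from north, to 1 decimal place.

105.2°

Taking east as x and north as y: car velocity = (65.749, 5.752) km/h; bus velocity = (-32.527, 32.527) km/h.
Velocity of car relative to bus = (65.749, 5.752) − (-32.527, 32.527) = (98.276, -26.775) km/h.
Bearing = atan2(98.28, -26.77) = 105.24° clockwise from north.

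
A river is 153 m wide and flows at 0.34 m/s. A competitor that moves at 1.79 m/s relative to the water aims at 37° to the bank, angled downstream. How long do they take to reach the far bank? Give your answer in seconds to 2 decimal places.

The component of the competitor's velocity perpendicular to the bank is 1.79 × sin 37° = 1.077 m/s.
Only the cross-stream component determines the crossing time; the current contributes nothing perpendicular to the bank.
Time = 153 / 1.077 = 142.028 s.

142.03 s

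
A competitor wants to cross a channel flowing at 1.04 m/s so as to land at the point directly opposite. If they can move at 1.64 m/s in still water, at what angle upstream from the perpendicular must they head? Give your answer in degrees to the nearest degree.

39°

To cancel the current, the upstream component of the competitor's velocity must equal the flow: 1.64 sin θ = 1.04.
sin θ = 1.04 / 1.64 = 0.6341.
θ = arcsin(0.6341) = 39.357°.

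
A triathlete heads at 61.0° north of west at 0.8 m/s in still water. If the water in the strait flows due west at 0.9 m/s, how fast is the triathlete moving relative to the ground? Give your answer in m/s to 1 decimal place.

1.5 m/s

Taking east as x and north as y: velocity relative to the water = (-0.388, 0.700) m/s; the water relative to ground = (-0.900, 0.000) m/s.
Velocity relative to ground = (-0.388, 0.700) + (-0.900, 0.000) = (-1.288, 0.700) m/s.
Speed = |(-1.288, 0.700)| = 1.466 m/s.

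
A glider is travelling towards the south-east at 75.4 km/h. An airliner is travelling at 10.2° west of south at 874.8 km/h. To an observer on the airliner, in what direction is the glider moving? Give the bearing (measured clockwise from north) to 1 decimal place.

014.5°

Taking east as x and north as y: glider velocity = (53.316, -53.316) km/h; airliner velocity = (-154.914, -860.974) km/h.
Velocity of glider relative to airliner = (53.316, -53.316) − (-154.914, -860.974) = (208.230, 807.658) km/h.
Bearing = atan2(208.23, 807.66) = 14.46° clockwise from north.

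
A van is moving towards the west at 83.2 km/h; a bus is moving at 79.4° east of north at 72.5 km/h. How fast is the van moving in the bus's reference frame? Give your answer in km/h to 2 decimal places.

Taking east as x and north as y: van velocity = (-83.200, 0.000) km/h; bus velocity = (71.263, 13.336) km/h.
Velocity of van relative to bus = (-83.200, 0.000) − (71.263, 13.336) = (-154.463, -13.336) km/h.
Magnitude = |(-154.463, -13.336)| = 155.037 km/h.

155.04 km/h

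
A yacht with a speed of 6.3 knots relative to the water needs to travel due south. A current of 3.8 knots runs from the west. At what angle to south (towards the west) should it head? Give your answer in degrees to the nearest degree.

37°

The current pushes perpendicular to the desired track; the heading must have a component into the current equal to 3.8 knots: 6.3 sin θ = 3.8.
sin θ = 0.6032, so θ = 37.098°.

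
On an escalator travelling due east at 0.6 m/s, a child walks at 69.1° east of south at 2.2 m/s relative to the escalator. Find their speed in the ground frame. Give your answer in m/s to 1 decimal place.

2.8 m/s

Taking east as x and north as y: escalator velocity = (0.600, 0.000) m/s; child velocity relative to escalator = (2.055, -0.785) m/s.
Velocity relative to ground = (0.600, 0.000) + (2.055, -0.785) = (2.655, -0.785) m/s.
Speed = |(2.655, -0.785)| = 2.769 m/s.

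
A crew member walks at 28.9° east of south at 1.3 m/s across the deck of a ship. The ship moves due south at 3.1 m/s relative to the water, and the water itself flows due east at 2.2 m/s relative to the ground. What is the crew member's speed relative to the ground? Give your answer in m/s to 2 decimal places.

5.10 m/s

In east/north components (m/s): crew member relative to ship = (0.628, -1.138); ship relative to water = (0.000, -3.100); water relative to ground = (2.200, 0.000).
Sum = (2.828, -4.238) m/s.
Speed = |(2.828, -4.238)| = 5.095 m/s.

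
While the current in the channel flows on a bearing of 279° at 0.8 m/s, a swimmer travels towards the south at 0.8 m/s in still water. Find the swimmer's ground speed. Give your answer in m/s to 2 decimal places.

1.04 m/s

Taking east as x and north as y: velocity relative to the water = (0.000, -0.800) m/s; the water relative to ground = (-0.790, 0.125) m/s.
Velocity relative to ground = (0.000, -0.800) + (-0.790, 0.125) = (-0.790, -0.675) m/s.
Speed = |(-0.790, -0.675)| = 1.039 m/s.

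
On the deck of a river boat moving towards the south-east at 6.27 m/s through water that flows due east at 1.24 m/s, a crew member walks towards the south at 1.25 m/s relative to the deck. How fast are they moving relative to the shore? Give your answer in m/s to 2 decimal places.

In east/north components (m/s): crew member relative to river boat = (0.000, -1.250); river boat relative to water = (4.434, -4.434); water relative to ground = (1.240, 0.000).
Sum = (5.674, -5.684) m/s.
Speed = |(5.674, -5.684)| = 8.031 m/s.

8.03 m/s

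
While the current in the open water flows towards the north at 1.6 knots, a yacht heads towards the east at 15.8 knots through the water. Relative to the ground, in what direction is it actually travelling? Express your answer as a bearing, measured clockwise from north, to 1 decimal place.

084.2°

Taking east as x and north as y: velocity relative to the water = (15.800, 0.000) knots; the water relative to ground = (0.000, 1.600) knots.
Velocity relative to ground = (15.800, 0.000) + (0.000, 1.600) = (15.800, 1.600) knots.
Bearing = atan2(15.80, 1.60) = 84.22° clockwise from north.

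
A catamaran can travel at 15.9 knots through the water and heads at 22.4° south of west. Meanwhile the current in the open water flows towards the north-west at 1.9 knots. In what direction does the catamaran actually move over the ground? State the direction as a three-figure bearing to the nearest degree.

Taking east as x and north as y: velocity relative to the water = (-14.700, -6.059) knots; the water relative to ground = (-1.344, 1.344) knots.
Velocity relative to ground = (-14.700, -6.059) + (-1.344, 1.344) = (-16.044, -4.716) knots.
Bearing = atan2(-16.04, -4.72) = 253.62° clockwise from north.

254°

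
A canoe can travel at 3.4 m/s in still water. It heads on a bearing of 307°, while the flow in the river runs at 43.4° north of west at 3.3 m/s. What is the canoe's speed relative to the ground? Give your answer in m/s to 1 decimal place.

6.7 m/s

Taking east as x and north as y: velocity relative to the water = (-2.715, 2.046) m/s; the water relative to ground = (-2.398, 2.267) m/s.
Velocity relative to ground = (-2.715, 2.046) + (-2.398, 2.267) = (-5.113, 4.314) m/s.
Speed = |(-5.113, 4.314)| = 6.690 m/s.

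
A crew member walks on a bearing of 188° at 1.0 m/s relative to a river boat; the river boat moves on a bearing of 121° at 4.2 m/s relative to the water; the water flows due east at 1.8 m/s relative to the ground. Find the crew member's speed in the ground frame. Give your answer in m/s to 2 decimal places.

6.13 m/s

In east/north components (m/s): crew member relative to river boat = (-0.139, -0.990); river boat relative to water = (3.600, -2.163); water relative to ground = (1.800, 0.000).
Sum = (5.261, -3.153) m/s.
Speed = |(5.261, -3.153)| = 6.134 m/s.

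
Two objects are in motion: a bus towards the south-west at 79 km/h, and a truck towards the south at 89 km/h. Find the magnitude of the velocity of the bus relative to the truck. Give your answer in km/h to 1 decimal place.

65.0 km/h

Taking east as x and north as y: bus velocity = (-55.861, -55.861) km/h; truck velocity = (0.000, -89.000) km/h.
Velocity of bus relative to truck = (-55.861, -55.861) − (0.000, -89.000) = (-55.861, 33.139) km/h.
Magnitude = |(-55.861, 33.139)| = 64.951 km/h.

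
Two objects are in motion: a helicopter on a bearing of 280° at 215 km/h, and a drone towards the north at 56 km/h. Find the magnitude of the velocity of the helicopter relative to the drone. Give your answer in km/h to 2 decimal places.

212.55 km/h

Taking east as x and north as y: helicopter velocity = (-211.734, 37.334) km/h; drone velocity = (0.000, 56.000) km/h.
Velocity of helicopter relative to drone = (-211.734, 37.334) − (0.000, 56.000) = (-211.734, -18.666) km/h.
Magnitude = |(-211.734, -18.666)| = 212.555 km/h.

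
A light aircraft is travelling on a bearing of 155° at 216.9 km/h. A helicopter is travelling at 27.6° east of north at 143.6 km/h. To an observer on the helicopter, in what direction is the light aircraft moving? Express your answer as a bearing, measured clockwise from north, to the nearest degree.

176°

Taking east as x and north as y: light aircraft velocity = (91.666, -196.578) km/h; helicopter velocity = (66.529, 127.259) km/h.
Velocity of light aircraft relative to helicopter = (91.666, -196.578) − (66.529, 127.259) = (25.137, -323.837) km/h.
Bearing = atan2(25.14, -323.84) = 175.56° clockwise from north.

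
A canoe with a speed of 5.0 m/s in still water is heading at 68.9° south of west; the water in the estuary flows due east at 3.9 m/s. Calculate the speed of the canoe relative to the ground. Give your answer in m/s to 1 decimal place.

Taking east as x and north as y: velocity relative to the water = (-1.800, -4.665) m/s; the water relative to ground = (3.900, 0.000) m/s.
Velocity relative to ground = (-1.800, -4.665) + (3.900, 0.000) = (2.100, -4.665) m/s.
Speed = |(2.100, -4.665)| = 5.116 m/s.

5.1 m/s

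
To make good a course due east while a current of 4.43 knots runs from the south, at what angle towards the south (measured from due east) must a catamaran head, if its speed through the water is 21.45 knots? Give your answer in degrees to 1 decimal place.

11.9°

The current pushes perpendicular to the desired track; the heading must have a component into the current equal to 4.43 knots: 21.45 sin θ = 4.43.
sin θ = 0.2065, so θ = 11.919°.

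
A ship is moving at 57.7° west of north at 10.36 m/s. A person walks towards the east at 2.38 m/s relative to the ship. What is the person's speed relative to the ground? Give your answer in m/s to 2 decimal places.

Taking east as x and north as y: ship velocity = (-8.757, 5.536) m/s; person velocity relative to ship = (2.380, 0.000) m/s.
Velocity relative to ground = (-8.757, 5.536) + (2.380, 0.000) = (-6.377, 5.536) m/s.
Speed = |(-6.377, 5.536)| = 8.445 m/s.

8.44 m/s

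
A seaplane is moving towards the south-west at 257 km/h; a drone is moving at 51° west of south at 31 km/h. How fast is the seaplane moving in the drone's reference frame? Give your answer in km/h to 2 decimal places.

Taking east as x and north as y: seaplane velocity = (-181.726, -181.726) km/h; drone velocity = (-24.092, -19.509) km/h.
Velocity of seaplane relative to drone = (-181.726, -181.726) − (-24.092, -19.509) = (-157.635, -162.218) km/h.
Magnitude = |(-157.635, -162.218)| = 226.193 km/h.

226.19 km/h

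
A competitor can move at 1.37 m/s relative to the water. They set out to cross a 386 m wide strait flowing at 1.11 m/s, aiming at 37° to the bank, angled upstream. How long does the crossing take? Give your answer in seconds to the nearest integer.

468 s

The component of the competitor's velocity perpendicular to the bank is 1.37 × sin 37° = 0.824 m/s.
The flow acts along the bank and has no component across it.
Time = 386 / 0.824 = 468.170 s.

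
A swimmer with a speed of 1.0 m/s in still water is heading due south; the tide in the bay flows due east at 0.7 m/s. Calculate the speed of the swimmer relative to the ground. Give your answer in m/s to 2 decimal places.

1.22 m/s

Taking east as x and north as y: velocity relative to the water = (0.000, -1.000) m/s; the water relative to ground = (0.700, 0.000) m/s.
Velocity relative to ground = (0.000, -1.000) + (0.700, 0.000) = (0.700, -1.000) m/s.
Speed = |(0.700, -1.000)| = 1.221 m/s.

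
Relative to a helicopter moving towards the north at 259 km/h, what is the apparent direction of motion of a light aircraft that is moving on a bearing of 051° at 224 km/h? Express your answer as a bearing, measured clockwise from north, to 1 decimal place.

124.1°

Taking east as x and north as y: light aircraft velocity = (174.081, 140.968) km/h; helicopter velocity = (0.000, 259.000) km/h.
Velocity of light aircraft relative to helicopter = (174.081, 140.968) − (0.000, 259.000) = (174.081, -118.032) km/h.
Bearing = atan2(174.08, -118.03) = 124.14° clockwise from north.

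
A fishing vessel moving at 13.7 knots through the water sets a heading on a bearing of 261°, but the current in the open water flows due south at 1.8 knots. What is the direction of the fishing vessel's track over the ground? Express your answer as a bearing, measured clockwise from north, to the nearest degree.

254°

Taking east as x and north as y: velocity relative to the water = (-13.531, -2.143) knots; the water relative to ground = (0.000, -1.800) knots.
Velocity relative to ground = (-13.531, -2.143) + (0.000, -1.800) = (-13.531, -3.943) knots.
Bearing = atan2(-13.53, -3.94) = 253.75° clockwise from north.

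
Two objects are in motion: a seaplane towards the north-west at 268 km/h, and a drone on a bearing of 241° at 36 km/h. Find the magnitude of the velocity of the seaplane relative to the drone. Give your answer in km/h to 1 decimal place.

260.4 km/h

Taking east as x and north as y: seaplane velocity = (-189.505, 189.505) km/h; drone velocity = (-31.486, -17.453) km/h.
Velocity of seaplane relative to drone = (-189.505, 189.505) − (-31.486, -17.453) = (-158.018, 206.958) km/h.
Magnitude = |(-158.018, 206.958)| = 260.387 km/h.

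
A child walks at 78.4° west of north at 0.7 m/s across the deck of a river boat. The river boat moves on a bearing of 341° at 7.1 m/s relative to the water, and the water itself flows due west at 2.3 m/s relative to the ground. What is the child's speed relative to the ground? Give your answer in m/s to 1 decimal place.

8.7 m/s

In east/north components (m/s): child relative to river boat = (-0.686, 0.141); river boat relative to water = (-2.312, 6.713); water relative to ground = (-2.300, 0.000).
Sum = (-5.297, 6.854) m/s.
Speed = |(-5.297, 6.854)| = 8.662 m/s.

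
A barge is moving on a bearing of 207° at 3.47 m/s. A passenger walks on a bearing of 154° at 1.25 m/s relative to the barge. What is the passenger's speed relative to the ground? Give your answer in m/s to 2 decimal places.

4.34 m/s

Taking east as x and north as y: barge velocity = (-1.575, -3.092) m/s; passenger velocity relative to barge = (0.548, -1.123) m/s.
Velocity relative to ground = (-1.575, -3.092) + (0.548, -1.123) = (-1.027, -4.215) m/s.
Speed = |(-1.027, -4.215)| = 4.339 m/s.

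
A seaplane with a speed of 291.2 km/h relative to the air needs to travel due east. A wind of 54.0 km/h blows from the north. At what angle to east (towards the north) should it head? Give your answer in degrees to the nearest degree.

The wind pushes perpendicular to the desired track; the heading must have a component into the wind equal to 54.0 km/h: 291.2 sin θ = 54.0.
sin θ = 0.1854, so θ = 10.687°.

11°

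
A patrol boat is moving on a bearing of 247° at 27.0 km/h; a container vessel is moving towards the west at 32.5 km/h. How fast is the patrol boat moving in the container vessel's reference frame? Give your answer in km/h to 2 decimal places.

13.03 km/h

Taking east as x and north as y: patrol boat velocity = (-24.854, -10.550) km/h; container vessel velocity = (-32.500, 0.000) km/h.
Velocity of patrol boat relative to container vessel = (-24.854, -10.550) − (-32.500, 0.000) = (7.646, -10.550) km/h.
Magnitude = |(7.646, -10.550)| = 13.029 km/h.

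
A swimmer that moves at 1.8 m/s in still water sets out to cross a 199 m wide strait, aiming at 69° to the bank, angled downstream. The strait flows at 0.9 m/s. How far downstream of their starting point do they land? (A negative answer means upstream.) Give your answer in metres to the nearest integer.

183 m

Perpendicular speed = 1.680 m/s; crossing time = 199 / 1.680 = 118.421 s.
Net downstream speed = 1.545 m/s.
Drift = 1.545 × 118.421 = 182.968 m (downstream).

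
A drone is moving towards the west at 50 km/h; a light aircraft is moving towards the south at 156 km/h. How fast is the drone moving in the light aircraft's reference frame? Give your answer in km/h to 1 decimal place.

163.8 km/h

Taking east as x and north as y: drone velocity = (-50.000, 0.000) km/h; light aircraft velocity = (0.000, -156.000) km/h.
Velocity of drone relative to light aircraft = (-50.000, 0.000) − (0.000, -156.000) = (-50.000, 156.000) km/h.
Magnitude = |(-50.000, 156.000)| = 163.817 km/h.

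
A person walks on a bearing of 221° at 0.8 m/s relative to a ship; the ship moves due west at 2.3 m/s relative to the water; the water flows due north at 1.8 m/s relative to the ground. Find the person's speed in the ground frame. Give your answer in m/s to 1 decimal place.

3.1 m/s

In east/north components (m/s): person relative to ship = (-0.525, -0.604); ship relative to water = (-2.300, 0.000); water relative to ground = (0.000, 1.800).
Sum = (-2.825, 1.196) m/s.
Speed = |(-2.825, 1.196)| = 3.068 m/s.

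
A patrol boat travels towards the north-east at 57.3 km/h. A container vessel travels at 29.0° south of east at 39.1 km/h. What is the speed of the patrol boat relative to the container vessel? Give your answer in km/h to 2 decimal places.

59.81 km/h

Taking east as x and north as y: patrol boat velocity = (40.517, 40.517) km/h; container vessel velocity = (34.198, -18.956) km/h.
Velocity of patrol boat relative to container vessel = (40.517, 40.517) − (34.198, -18.956) = (6.320, 59.473) km/h.
Magnitude = |(6.320, 59.473)| = 59.808 km/h.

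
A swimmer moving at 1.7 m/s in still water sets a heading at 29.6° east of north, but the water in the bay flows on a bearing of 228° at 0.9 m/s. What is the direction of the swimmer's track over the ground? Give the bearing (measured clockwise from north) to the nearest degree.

Taking east as x and north as y: velocity relative to the water = (0.840, 1.478) m/s; the water relative to ground = (-0.669, -0.602) m/s.
Velocity relative to ground = (0.840, 1.478) + (-0.669, -0.602) = (0.171, 0.876) m/s.
Bearing = atan2(0.17, 0.88) = 11.04° clockwise from north.

011°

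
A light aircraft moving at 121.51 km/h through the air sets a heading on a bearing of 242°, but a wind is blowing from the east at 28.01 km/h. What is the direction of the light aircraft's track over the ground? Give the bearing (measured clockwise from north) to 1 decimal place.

Taking east as x and north as y: velocity relative to the air = (-107.287, -57.045) km/h; the air relative to ground = (-28.010, 0.000) km/h.
Velocity relative to ground = (-107.287, -57.045) + (-28.010, 0.000) = (-135.297, -57.045) km/h.
Bearing = atan2(-135.30, -57.05) = 247.14° clockwise from north.

247.1°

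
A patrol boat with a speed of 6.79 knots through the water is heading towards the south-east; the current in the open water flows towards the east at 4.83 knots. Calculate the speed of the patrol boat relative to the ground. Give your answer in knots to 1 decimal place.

10.8 knots

Taking east as x and north as y: velocity relative to the water = (4.801, -4.801) knots; the water relative to ground = (4.830, 0.000) knots.
Velocity relative to ground = (4.801, -4.801) + (4.830, 0.000) = (9.631, -4.801) knots.
Speed = |(9.631, -4.801)| = 10.762 knots.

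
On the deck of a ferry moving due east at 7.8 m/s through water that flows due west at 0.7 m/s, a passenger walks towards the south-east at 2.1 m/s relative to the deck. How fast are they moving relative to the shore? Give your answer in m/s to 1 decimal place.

In east/north components (m/s): passenger relative to ferry = (1.485, -1.485); ferry relative to water = (7.800, 0.000); water relative to ground = (-0.700, 0.000).
Sum = (8.585, -1.485) m/s.
Speed = |(8.585, -1.485)| = 8.712 m/s.

8.7 m/s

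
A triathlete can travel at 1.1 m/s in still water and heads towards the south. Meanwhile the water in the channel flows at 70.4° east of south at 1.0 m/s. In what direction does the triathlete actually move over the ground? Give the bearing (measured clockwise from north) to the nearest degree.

Taking east as x and north as y: velocity relative to the water = (0.000, -1.100) m/s; the water relative to ground = (0.942, -0.335) m/s.
Velocity relative to ground = (0.000, -1.100) + (0.942, -0.335) = (0.942, -1.435) m/s.
Bearing = atan2(0.94, -1.44) = 146.72° clockwise from north.

147°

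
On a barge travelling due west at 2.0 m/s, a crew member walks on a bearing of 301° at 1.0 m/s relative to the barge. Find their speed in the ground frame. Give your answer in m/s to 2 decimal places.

2.90 m/s

Taking east as x and north as y: barge velocity = (-2.000, 0.000) m/s; crew member velocity relative to barge = (-0.857, 0.515) m/s.
Velocity relative to ground = (-2.000, 0.000) + (-0.857, 0.515) = (-2.857, 0.515) m/s.
Speed = |(-2.857, 0.515)| = 2.903 m/s.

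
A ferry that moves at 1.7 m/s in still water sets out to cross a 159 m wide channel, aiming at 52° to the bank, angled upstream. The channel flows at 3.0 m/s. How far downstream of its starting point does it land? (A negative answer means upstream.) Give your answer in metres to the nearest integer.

Perpendicular speed = 1.340 m/s; crossing time = 159 / 1.340 = 118.691 s.
Net downstream speed = 1.953 m/s.
Drift = 1.953 × 118.691 = 231.847 m (downstream).

232 m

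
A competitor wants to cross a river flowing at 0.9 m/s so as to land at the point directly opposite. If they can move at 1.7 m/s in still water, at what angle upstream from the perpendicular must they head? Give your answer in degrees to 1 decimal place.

32.0°

To cancel the current, the upstream component of the competitor's velocity must equal the flow: 1.7 sin θ = 0.9.
sin θ = 0.9 / 1.7 = 0.5294.
θ = arcsin(0.5294) = 31.966°.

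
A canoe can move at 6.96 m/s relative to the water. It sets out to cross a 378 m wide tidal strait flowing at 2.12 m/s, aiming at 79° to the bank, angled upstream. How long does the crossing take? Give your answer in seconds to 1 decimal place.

55.3 s

The component of the canoe's velocity perpendicular to the bank is 6.96 × sin 79° = 6.832 m/s.
Only the cross-stream component determines the crossing time; the current contributes nothing perpendicular to the bank.
Time = 378 / 6.832 = 55.327 s.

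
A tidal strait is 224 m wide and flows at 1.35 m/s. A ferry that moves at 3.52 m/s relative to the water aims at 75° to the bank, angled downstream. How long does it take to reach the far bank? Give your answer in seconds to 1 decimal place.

65.9 s

The component of the ferry's velocity perpendicular to the bank is 3.52 × sin 75° = 3.400 m/s.
The flow acts along the bank and has no component across it.
Time = 224 / 3.400 = 65.881 s.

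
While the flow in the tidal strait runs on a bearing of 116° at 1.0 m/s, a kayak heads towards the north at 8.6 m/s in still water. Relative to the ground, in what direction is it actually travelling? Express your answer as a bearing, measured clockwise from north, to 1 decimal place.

006.3°

Taking east as x and north as y: velocity relative to the water = (0.000, 8.600) m/s; the water relative to ground = (0.899, -0.438) m/s.
Velocity relative to ground = (0.000, 8.600) + (0.899, -0.438) = (0.899, 8.162) m/s.
Bearing = atan2(0.90, 8.16) = 6.28° clockwise from north.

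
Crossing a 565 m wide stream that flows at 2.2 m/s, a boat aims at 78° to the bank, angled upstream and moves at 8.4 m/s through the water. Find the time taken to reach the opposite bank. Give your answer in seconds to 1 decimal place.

68.8 s

The component of the boat's velocity perpendicular to the bank is 8.4 × sin 78° = 8.216 m/s.
Only the cross-stream component determines the crossing time; the current contributes nothing perpendicular to the bank.
Time = 565 / 8.216 = 68.765 s.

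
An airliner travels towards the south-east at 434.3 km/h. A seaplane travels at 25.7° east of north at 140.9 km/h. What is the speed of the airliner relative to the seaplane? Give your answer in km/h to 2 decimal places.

Taking east as x and north as y: airliner velocity = (307.096, -307.096) km/h; seaplane velocity = (61.103, 126.962) km/h.
Velocity of airliner relative to seaplane = (307.096, -307.096) − (61.103, 126.962) = (245.994, -434.058) km/h.
Magnitude = |(245.994, -434.058)| = 498.918 km/h.

498.92 km/h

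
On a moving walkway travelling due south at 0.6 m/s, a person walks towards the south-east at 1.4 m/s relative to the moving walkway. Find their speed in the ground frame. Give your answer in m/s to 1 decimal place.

1.9 m/s

Taking east as x and north as y: moving walkway velocity = (0.000, -0.600) m/s; person velocity relative to moving walkway = (0.990, -0.990) m/s.
Velocity relative to ground = (0.000, -0.600) + (0.990, -0.990) = (0.990, -1.590) m/s.
Speed = |(0.990, -1.590)| = 1.873 m/s.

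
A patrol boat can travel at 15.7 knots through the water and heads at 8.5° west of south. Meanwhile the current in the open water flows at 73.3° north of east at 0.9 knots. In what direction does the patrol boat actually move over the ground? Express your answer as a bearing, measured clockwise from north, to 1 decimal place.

Taking east as x and north as y: velocity relative to the water = (-2.321, -15.528) knots; the water relative to ground = (0.259, 0.862) knots.
Velocity relative to ground = (-2.321, -15.528) + (0.259, 0.862) = (-2.062, -14.666) knots.
Bearing = atan2(-2.06, -14.67) = 188.00° clockwise from north.

188.0°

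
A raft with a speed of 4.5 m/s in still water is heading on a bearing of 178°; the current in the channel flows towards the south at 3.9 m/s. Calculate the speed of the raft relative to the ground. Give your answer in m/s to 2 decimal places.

Taking east as x and north as y: velocity relative to the water = (0.157, -4.497) m/s; the water relative to ground = (0.000, -3.900) m/s.
Velocity relative to ground = (0.157, -4.497) + (0.000, -3.900) = (0.157, -8.397) m/s.
Speed = |(0.157, -8.397)| = 8.399 m/s.

8.40 m/s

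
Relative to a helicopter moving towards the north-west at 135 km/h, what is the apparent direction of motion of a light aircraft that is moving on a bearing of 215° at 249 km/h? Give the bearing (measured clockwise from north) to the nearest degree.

189°

Taking east as x and north as y: light aircraft velocity = (-142.821, -203.969) km/h; helicopter velocity = (-95.459, 95.459) km/h.
Velocity of light aircraft relative to helicopter = (-142.821, -203.969) − (-95.459, 95.459) = (-47.361, -299.428) km/h.
Bearing = atan2(-47.36, -299.43) = 188.99° clockwise from north.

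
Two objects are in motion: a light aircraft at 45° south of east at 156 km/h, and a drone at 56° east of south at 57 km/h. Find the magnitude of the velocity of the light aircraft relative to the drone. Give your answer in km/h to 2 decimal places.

Taking east as x and north as y: light aircraft velocity = (110.309, -110.309) km/h; drone velocity = (47.255, -31.874) km/h.
Velocity of light aircraft relative to drone = (110.309, -110.309) − (47.255, -31.874) = (63.054, -78.435) km/h.
Magnitude = |(63.054, -78.435)| = 100.637 km/h.

100.64 km/h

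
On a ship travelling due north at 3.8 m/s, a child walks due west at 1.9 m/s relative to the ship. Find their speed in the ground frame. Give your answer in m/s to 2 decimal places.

Taking east as x and north as y: ship velocity = (0.000, 3.800) m/s; child velocity relative to ship = (-1.900, 0.000) m/s.
Velocity relative to ground = (0.000, 3.800) + (-1.900, 0.000) = (-1.900, 3.800) m/s.
Speed = |(-1.900, 3.800)| = 4.249 m/s.

4.25 m/s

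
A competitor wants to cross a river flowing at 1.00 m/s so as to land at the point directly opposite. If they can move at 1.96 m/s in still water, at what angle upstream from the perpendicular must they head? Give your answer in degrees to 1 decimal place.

To cancel the current, the upstream component of the competitor's velocity must equal the flow: 1.96 sin θ = 1.00.
sin θ = 1.00 / 1.96 = 0.5102.
θ = arcsin(0.5102) = 30.677°.

30.7°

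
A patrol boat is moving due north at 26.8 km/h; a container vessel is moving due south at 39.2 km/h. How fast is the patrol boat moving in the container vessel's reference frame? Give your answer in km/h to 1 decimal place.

Taking east as x and north as y: patrol boat velocity = (0.000, 26.800) km/h; container vessel velocity = (0.000, -39.200) km/h.
Velocity of patrol boat relative to container vessel = (0.000, 26.800) − (0.000, -39.200) = (0.000, 66.000) km/h.
Magnitude = |(0.000, 66.000)| = 66.000 km/h.

66.0 km/h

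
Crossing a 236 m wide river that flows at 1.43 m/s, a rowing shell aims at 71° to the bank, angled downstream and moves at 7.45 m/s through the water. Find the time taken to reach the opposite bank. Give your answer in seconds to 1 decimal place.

The component of the rowing shell's velocity perpendicular to the bank is 7.45 × sin 71° = 7.044 m/s.
The flow acts along the bank and has no component across it.
Time = 236 / 7.044 = 33.503 s.

33.5 s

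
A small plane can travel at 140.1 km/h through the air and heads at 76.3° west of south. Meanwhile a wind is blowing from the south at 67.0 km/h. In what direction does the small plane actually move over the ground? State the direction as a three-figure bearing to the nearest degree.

Taking east as x and north as y: velocity relative to the air = (-136.114, -33.181) km/h; the air relative to ground = (0.000, 67.000) km/h.
Velocity relative to ground = (-136.114, -33.181) + (0.000, 67.000) = (-136.114, 33.819) km/h.
Bearing = atan2(-136.11, 33.82) = 283.95° clockwise from north.

284°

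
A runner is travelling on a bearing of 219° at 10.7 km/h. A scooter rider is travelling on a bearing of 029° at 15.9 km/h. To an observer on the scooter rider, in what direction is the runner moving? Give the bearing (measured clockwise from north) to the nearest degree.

213°

Taking east as x and north as y: runner velocity = (-6.734, -8.315) km/h; scooter rider velocity = (7.708, 13.906) km/h.
Velocity of runner relative to scooter rider = (-6.734, -8.315) − (7.708, 13.906) = (-14.442, -22.222) km/h.
Bearing = atan2(-14.44, -22.22) = 213.02° clockwise from north.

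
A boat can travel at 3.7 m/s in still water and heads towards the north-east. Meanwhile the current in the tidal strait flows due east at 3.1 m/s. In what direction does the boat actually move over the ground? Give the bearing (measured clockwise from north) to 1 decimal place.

Taking east as x and north as y: velocity relative to the water = (2.616, 2.616) m/s; the water relative to ground = (3.100, 0.000) m/s.
Velocity relative to ground = (2.616, 2.616) + (3.100, 0.000) = (5.716, 2.616) m/s.
Bearing = atan2(5.72, 2.62) = 65.41° clockwise from north.

065.4°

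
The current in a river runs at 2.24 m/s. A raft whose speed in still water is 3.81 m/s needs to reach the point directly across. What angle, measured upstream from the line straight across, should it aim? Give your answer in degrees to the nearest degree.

To cancel the current, the upstream component of the raft's velocity must equal the flow: 3.81 sin θ = 2.24.
sin θ = 2.24 / 3.81 = 0.5879.
θ = arcsin(0.5879) = 36.010°.

36°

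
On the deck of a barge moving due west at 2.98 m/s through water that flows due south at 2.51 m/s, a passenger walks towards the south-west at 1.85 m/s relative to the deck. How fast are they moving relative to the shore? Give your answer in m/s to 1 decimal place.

5.7 m/s

In east/north components (m/s): passenger relative to barge = (-1.308, -1.308); barge relative to water = (-2.980, 0.000); water relative to ground = (0.000, -2.510).
Sum = (-4.288, -3.818) m/s.
Speed = |(-4.288, -3.818)| = 5.742 m/s.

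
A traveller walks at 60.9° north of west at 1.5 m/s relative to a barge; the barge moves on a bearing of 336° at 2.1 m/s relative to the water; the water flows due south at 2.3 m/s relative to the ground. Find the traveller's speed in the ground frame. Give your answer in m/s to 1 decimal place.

In east/north components (m/s): traveller relative to barge = (-0.730, 1.311); barge relative to water = (-0.854, 1.918); water relative to ground = (0.000, -2.300).
Sum = (-1.584, 0.929) m/s.
Speed = |(-1.584, 0.929)| = 1.836 m/s.

1.8 m/s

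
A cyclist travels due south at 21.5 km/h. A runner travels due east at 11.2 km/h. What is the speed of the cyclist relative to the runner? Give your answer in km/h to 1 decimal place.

24.2 km/h

Taking east as x and north as y: cyclist velocity = (0.000, -21.500) km/h; runner velocity = (11.200, 0.000) km/h.
Velocity of cyclist relative to runner = (0.000, -21.500) − (11.200, 0.000) = (-11.200, -21.500) km/h.
Magnitude = |(-11.200, -21.500)| = 24.242 km/h.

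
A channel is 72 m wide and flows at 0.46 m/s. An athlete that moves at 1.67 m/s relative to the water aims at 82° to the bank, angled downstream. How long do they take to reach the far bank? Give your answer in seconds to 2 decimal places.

43.54 s

The component of the athlete's velocity perpendicular to the bank is 1.67 × sin 82° = 1.654 m/s.
Only the cross-stream component determines the crossing time; the current contributes nothing perpendicular to the bank.
Time = 72 / 1.654 = 43.537 s.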